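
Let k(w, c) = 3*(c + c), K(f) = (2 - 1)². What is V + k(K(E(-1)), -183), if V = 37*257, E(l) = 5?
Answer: 8411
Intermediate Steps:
V = 9509
K(f) = 1 (K(f) = 1² = 1)
k(w, c) = 6*c (k(w, c) = 3*(2*c) = 6*c)
V + k(K(E(-1)), -183) = 9509 + 6*(-183) = 9509 - 1098 = 8411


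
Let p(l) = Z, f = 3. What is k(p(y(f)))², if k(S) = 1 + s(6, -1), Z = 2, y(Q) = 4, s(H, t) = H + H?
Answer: 169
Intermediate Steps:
s(H, t) = 2*H
p(l) = 2
k(S) = 13 (k(S) = 1 + 2*6 = 1 + 12 = 13)
k(p(y(f)))² = 13² = 169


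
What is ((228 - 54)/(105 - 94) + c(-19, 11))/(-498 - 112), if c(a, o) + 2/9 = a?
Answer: 337/60390 ≈ 0.0055804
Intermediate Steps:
c(a, o) = -2/9 + a
((228 - 54)/(105 - 94) + c(-19, 11))/(-498 - 112) = ((228 - 54)/(105 - 94) + (-2/9 - 19))/(-498 - 112) = (174/11 - 173/9)/(-610) = (174*(1/11) - 173/9)*(-1/610) = (174/11 - 173/9)*(-1/610) = -337/99*(-1/610) = 337/60390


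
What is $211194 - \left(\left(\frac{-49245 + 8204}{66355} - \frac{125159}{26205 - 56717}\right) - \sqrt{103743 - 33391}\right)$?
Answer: $\frac{427581337686987}{2024623760} + 4 \sqrt{4397} \approx 2.1146 \cdot 10^{5}$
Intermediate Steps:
$211194 - \left(\left(\frac{-49245 + 8204}{66355} - \frac{125159}{26205 - 56717}\right) - \sqrt{103743 - 33391}\right) = 211194 - \left(\left(\left(-41041\right) \frac{1}{66355} - \frac{125159}{-30512}\right) - \sqrt{70352}\right) = 211194 - \left(\left(- \frac{41041}{66355} - - \frac{125159}{30512}\right) - 4 \sqrt{4397}\right) = 211194 - \left(\left(- \frac{41041}{66355} + \frac{125159}{30512}\right) - 4 \sqrt{4397}\right) = 211194 - \left(\frac{7052682453}{2024623760} - 4 \sqrt{4397}\right) = \frac{427581337686987}{2024623760} + 4 \sqrt{4397}$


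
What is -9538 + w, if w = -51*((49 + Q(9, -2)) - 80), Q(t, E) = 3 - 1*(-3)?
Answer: -8263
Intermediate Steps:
Q(t, E) = 6 (Q(t, E) = 3 + 3 = 6)
w = 1275 (w = -51*((49 + 6) - 80) = -51*(55 - 80) = -51*(-25) = 1275)
-9538 + w = -9538 + 1275 = -8263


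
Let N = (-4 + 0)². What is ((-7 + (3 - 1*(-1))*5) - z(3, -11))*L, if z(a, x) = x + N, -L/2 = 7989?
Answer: -127824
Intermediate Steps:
L = -15978 (L = -2*7989 = -15978)
N = 16 (N = (-4)² = 16)
z(a, x) = 16 + x (z(a, x) = x + 16 = 16 + x)
((-7 + (3 - 1*(-1))*5) - z(3, -11))*L = ((-7 + (3 - 1*(-1))*5) - (16 - 11))*(-15978) = ((-7 + (3 + 1)*5) - 1*5)*(-15978) = ((-7 + 4*5) - 5)*(-15978) = ((-7 + 20) - 5)*(-15978) = (13 - 5)*(-15978) = 8*(-15978) = -127824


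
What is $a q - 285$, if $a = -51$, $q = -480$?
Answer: $24195$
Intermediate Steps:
$a q - 285 = \left(-51\right) \left(-480\right) - 285 = 24480 - 285 = 24195$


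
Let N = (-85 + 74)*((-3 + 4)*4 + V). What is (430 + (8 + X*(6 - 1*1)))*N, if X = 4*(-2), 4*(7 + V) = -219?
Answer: 505659/2 ≈ 2.5283e+5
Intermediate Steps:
V = -247/4 (V = -7 + (1/4)*(-219) = -7 - 219/4 = -247/4 ≈ -61.750)
X = -8
N = 2541/4 (N = (-85 + 74)*((-3 + 4)*4 - 247/4) = -11*(1*4 - 247/4) = -11*(4 - 247/4) = -11*(-231/4) = 2541/4 ≈ 635.25)
(430 + (8 + X*(6 - 1*1)))*N = (430 + (8 - 8*(6 - 1*1)))*(2541/4) = (430 + (8 - 8*(6 - 1)))*(2541/4) = (430 + (8 - 8*5))*(2541/4) = (430 + (8 - 40))*(2541/4) = (430 - 32)*(2541/4) = 398*(2541/4) = 505659/2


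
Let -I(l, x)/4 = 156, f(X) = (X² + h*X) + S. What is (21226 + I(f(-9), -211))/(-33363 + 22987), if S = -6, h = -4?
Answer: -10301/5188 ≈ -1.9855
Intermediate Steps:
f(X) = -6 + X² - 4*X (f(X) = (X² - 4*X) - 6 = -6 + X² - 4*X)
I(l, x) = -624 (I(l, x) = -4*156 = -624)
(21226 + I(f(-9), -211))/(-33363 + 22987) = (21226 - 624)/(-33363 + 22987) = 20602/(-10376) = 20602*(-1/10376) = -10301/5188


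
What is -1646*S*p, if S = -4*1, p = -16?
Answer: -105344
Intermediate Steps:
S = -4
-1646*S*p = -(-6584)*(-16) = -1646*64 = -105344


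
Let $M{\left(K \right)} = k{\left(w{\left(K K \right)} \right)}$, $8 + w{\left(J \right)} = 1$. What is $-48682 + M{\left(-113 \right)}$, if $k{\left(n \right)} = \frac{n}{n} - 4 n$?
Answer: $-48653$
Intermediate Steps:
$w{\left(J \right)} = -7$ ($w{\left(J \right)} = -8 + 1 = -7$)
$k{\left(n \right)} = 1 - 4 n$
$M{\left(K \right)} = 29$ ($M{\left(K \right)} = 1 - -28 = 1 + 28 = 29$)
$-48682 + M{\left(-113 \right)} = -48682 + 29 = -48653$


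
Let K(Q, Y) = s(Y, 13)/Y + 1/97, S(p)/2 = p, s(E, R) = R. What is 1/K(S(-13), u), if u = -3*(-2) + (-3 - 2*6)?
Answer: -873/1252 ≈ -0.69728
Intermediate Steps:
u = -9 (u = 6 + (-3 - 12) = 6 - 15 = -9)
S(p) = 2*p
K(Q, Y) = 1/97 + 13/Y (K(Q, Y) = 13/Y + 1/97 = 1/97 + 13/Y)
1/K(S(-13), u) = 1/((1/97)*(1261 - 9)/(-9)) = 1/((1/97)*(-1/9)*1252) = 1/(-1252/873) = -873/1252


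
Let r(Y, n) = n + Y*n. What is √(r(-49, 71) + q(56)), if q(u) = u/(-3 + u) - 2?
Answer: I*√9575722/53 ≈ 58.386*I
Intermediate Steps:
q(u) = -2 + u/(-3 + u)
√(r(-49, 71) + q(56)) = √(71*(1 - 49) + (6 - 1*56)/(-3 + 56)) = √(71*(-48) + (6 - 56)/53) = √(-3408 + (1/53)*(-50)) = √(-3408 - 50/53) = √(-180674/53) = I*√9575722/53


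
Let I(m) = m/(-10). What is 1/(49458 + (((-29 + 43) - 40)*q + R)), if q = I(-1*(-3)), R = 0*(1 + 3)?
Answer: 5/247329 ≈ 2.0216e-5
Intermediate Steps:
I(m) = -m/10 (I(m) = m*(-⅒) = -m/10)
R = 0 (R = 0*4 = 0)
q = -3/10 (q = -(-1)*(-3)/10 = -⅒*3 = -3/10 ≈ -0.30000)
1/(49458 + (((-29 + 43) - 40)*q + R)) = 1/(49458 + (((-29 + 43) - 40)*(-3/10) + 0)) = 1/(49458 + ((14 - 40)*(-3/10) + 0)) = 1/(49458 + (-26*(-3/10) + 0)) = 1/(49458 + (39/5 + 0)) = 1/(49458 + 39/5) = 1/(247329/5) = 5/247329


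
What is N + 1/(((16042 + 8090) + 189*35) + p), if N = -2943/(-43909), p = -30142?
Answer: 1824424/26564945 ≈ 0.068678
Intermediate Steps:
N = 2943/43909 (N = -2943*(-1/43909) = 2943/43909 ≈ 0.067025)
N + 1/(((16042 + 8090) + 189*35) + p) = 2943/43909 + 1/(((16042 + 8090) + 189*35) - 30142) = 2943/43909 + 1/((24132 + 6615) - 30142) = 2943/43909 + 1/(30747 - 30142) = 2943/43909 + 1/605 = 1824424/26564945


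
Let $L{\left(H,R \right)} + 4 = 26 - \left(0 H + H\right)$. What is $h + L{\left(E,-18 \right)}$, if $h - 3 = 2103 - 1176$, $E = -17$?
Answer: $969$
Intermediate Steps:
$L{\left(H,R \right)} = 22 - H$ ($L{\left(H,R \right)} = -4 - \left(-26 + H\right) = 22 - H$)
$h = 930$ ($h = 3 + \left(2103 - 1176\right) = 3 + 927 = 930$)
$h + L{\left(E,-18 \right)} = 930 + \left(22 - -17\right) = 930 + \left(22 + 17\right) = 930 + 39 = 969$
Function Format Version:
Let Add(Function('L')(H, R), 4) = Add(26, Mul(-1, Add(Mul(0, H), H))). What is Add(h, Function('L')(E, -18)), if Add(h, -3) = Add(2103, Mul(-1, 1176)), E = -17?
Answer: 969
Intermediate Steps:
Function('L')(H, R) = Add(22, Mul(-1, H)) (Function('L')(H, R) = Add(-4, Add(26, Mul(-1, Add(Mul(0, H), H)))) = Add(-4, Add(26, Mul(-1, Add(0, H)))) = Add(-4, Add(26, Mul(-1, H))) = Add(22, Mul(-1, H)))
h = 930 (h = Add(3, Add(2103, Mul(-1, 1176))) = Add(3, Add(2103, -1176)) = Add(3, 927) = 930)
Add(h, Function('L')(E, -18)) = Add(930, Add(22, Mul(-1, -17))) = Add(930, Add(22, 17)) = Add(930, 39) = 969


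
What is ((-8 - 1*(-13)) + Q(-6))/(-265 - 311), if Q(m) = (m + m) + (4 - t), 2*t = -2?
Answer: 1/288 ≈ 0.0034722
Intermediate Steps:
t = -1 (t = (½)*(-2) = -1)
Q(m) = 5 + 2*m (Q(m) = (m + m) + (4 - 1*(-1)) = 2*m + (4 + 1) = 2*m + 5 = 5 + 2*m)
((-8 - 1*(-13)) + Q(-6))/(-265 - 311) = ((-8 - 1*(-13)) + (5 + 2*(-6)))/(-265 - 311) = ((-8 + 13) + (5 - 12))/(-576) = (5 - 7)*(-1/576) = -2*(-1/576) = 1/288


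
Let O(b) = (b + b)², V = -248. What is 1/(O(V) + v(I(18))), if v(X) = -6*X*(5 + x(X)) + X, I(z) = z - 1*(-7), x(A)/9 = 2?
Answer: 1/242591 ≈ 4.1222e-6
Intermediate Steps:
x(A) = 18 (x(A) = 9*2 = 18)
I(z) = 7 + z (I(z) = z + 7 = 7 + z)
v(X) = -137*X (v(X) = -6*X*(5 + 18) + X = -6*X*23 + X = -138*X + X = -137*X)
O(b) = 4*b² (O(b) = (2*b)² = 4*b²)
1/(O(V) + v(I(18))) = 1/(4*(-248)² - 137*(7 + 18)) = 1/(4*61504 - 137*25) = 1/(246016 - 3425) = 1/242591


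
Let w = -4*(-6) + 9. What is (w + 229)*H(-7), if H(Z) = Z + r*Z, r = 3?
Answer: -7336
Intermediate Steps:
w = 33 (w = 24 + 9 = 33)
H(Z) = 4*Z (H(Z) = Z + 3*Z = 4*Z)
(w + 229)*H(-7) = (33 + 229)*(4*(-7)) = 262*(-28) = -7336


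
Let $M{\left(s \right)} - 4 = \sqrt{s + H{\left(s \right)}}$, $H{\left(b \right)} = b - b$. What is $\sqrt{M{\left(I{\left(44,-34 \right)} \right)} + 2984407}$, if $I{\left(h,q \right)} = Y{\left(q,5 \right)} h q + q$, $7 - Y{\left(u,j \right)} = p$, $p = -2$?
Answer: $\sqrt{2984411 + i \sqrt{13498}} \approx 1727.5 + 0.034 i$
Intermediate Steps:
$Y{\left(u,j \right)} = 9$ ($Y{\left(u,j \right)} = 7 - -2 = 7 + 2 = 9$)
$H{\left(b \right)} = 0$
$I{\left(h,q \right)} = q + 9 h q$ ($I{\left(h,q \right)} = 9 h q + q = q + 9 h q$)
$M{\left(s \right)} = 4 + \sqrt{s}$ ($M{\left(s \right)} = 4 + \sqrt{s + 0} = 4 + \sqrt{s}$)
$\sqrt{M{\left(I{\left(44,-34 \right)} \right)} + 2984407} = \sqrt{\left(4 + \sqrt{- 34 \left(1 + 9 \cdot 44\right)}\right) + 2984407} = \sqrt{\left(4 + \sqrt{- 34 \left(1 + 396\right)}\right) + 2984407} = \sqrt{\left(4 + \sqrt{\left(-34\right) 397}\right) + 2984407} = \sqrt{\left(4 + \sqrt{-13498}\right) + 2984407} = \sqrt{\left(4 + i \sqrt{13498}\right) + 2984407} = \sqrt{2984411 + i \sqrt{13498}}$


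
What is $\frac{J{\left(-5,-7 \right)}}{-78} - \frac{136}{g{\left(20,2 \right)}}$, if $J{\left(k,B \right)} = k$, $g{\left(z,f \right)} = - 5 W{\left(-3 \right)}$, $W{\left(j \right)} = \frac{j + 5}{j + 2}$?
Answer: $- \frac{5279}{390} \approx -13.536$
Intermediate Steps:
$W{\left(j \right)} = \frac{5 + j}{2 + j}$
$g{\left(z,f \right)} = 10$ ($g{\left(z,f \right)} = - 5 \frac{5 - 3}{2 - 3} = - 5 \frac{1}{-1} \cdot 2 = - 5 \left(\left(-1\right) 2\right) = \left(-5\right) \left(-2\right) = 10$)
$\frac{J{\left(-5,-7 \right)}}{-78} - \frac{136}{g{\left(20,2 \right)}} = - \frac{5}{-78} - \frac{136}{10} = \left(-5\right) \left(- \frac{1}{78}\right) - \frac{68}{5} = \frac{5}{78} - \frac{68}{5} = - \frac{5279}{390}$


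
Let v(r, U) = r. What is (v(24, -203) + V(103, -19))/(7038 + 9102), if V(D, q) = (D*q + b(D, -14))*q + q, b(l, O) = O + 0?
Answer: 18727/8070 ≈ 2.3206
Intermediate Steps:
b(l, O) = O
V(D, q) = q + q*(-14 + D*q) (V(D, q) = (D*q - 14)*q + q = (-14 + D*q)*q + q = q*(-14 + D*q) + q = q + q*(-14 + D*q))
(v(24, -203) + V(103, -19))/(7038 + 9102) = (24 - 19*(-13 + 103*(-19)))/(7038 + 9102) = (24 - 19*(-13 - 1957))/16140 = (24 - 19*(-1970))*(1/16140) = (24 + 37430)*(1/16140) = 37454*(1/16140) = 18727/8070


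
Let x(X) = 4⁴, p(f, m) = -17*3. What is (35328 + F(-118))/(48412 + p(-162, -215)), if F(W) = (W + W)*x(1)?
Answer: -25088/48361 ≈ -0.51877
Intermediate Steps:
p(f, m) = -51
x(X) = 256
F(W) = 512*W (F(W) = (W + W)*256 = (2*W)*256 = 512*W)
(35328 + F(-118))/(48412 + p(-162, -215)) = (35328 + 512*(-118))/(48412 - 51) = (35328 - 60416)/48361 = -25088*1/48361 = -25088/48361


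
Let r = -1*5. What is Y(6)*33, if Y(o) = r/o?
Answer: -55/2 ≈ -27.500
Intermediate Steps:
r = -5
Y(o) = -5/o
Y(6)*33 = -5/6*33 = -5*⅙*33 = -⅚*33 = -55/2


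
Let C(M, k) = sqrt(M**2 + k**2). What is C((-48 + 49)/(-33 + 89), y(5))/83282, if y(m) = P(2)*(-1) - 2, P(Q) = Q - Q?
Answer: sqrt(12545)/4663792 ≈ 2.4016e-5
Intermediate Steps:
P(Q) = 0
y(m) = -2 (y(m) = 0*(-1) - 2 = 0 - 2 = -2)
C((-48 + 49)/(-33 + 89), y(5))/83282 = sqrt(((-48 + 49)/(-33 + 89))**2 + (-2)**2)/83282 = sqrt((1/56)**2 + 4)*(1/83282) = sqrt(1/3136 + 4)*(1/83282) = sqrt(12545/3136)*(1/83282) = (sqrt(12545)/56)*(1/83282) = sqrt(12545)/4663792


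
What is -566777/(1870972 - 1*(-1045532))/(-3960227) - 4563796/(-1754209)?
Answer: 52711926424162599161/20261145326497891272 ≈ 2.6016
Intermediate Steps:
-566777/(1870972 - 1*(-1045532))/(-3960227) - 4563796/(-1754209) = -566777/(1870972 + 1045532)*(-1/3960227) - 4563796*(-1/1754209) = -566777/2916504*(-1/3960227) + 4563796/1754209 = 566777/11550017886408 + 4563796/1754209 = 52711926424162599161/20261145326497891272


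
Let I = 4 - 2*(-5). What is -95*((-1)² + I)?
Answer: -1425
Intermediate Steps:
I = 14 (I = 4 + 10 = 14)
-95*((-1)² + I) = -95*((-1)² + 14) = -95*(1 + 14) = -95*15 = -1425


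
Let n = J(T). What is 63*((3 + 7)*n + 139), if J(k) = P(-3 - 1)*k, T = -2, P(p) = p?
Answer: 13797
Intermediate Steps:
J(k) = -4*k (J(k) = (-3 - 1)*k = -4*k)
n = 8 (n = -4*(-2) = 8)
63*((3 + 7)*n + 139) = 63*((3 + 7)*8 + 139) = 63*(10*8 + 139) = 63*(80 + 139) = 63*219 = 13797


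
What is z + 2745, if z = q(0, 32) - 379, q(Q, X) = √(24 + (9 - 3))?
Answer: 2366 + √30 ≈ 2371.5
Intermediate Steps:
q(Q, X) = √30 (q(Q, X) = √(24 + 6) = √30)
z = -379 + √30 (z = √30 - 379 = -379 + √30 ≈ -373.52)
z + 2745 = (-379 + √30) + 2745 = 2366 + √30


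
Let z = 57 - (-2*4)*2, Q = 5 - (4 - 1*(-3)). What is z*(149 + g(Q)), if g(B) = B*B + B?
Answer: 11023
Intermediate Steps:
Q = -2 (Q = 5 - (4 + 3) = 5 - 1*7 = 5 - 7 = -2)
g(B) = B + B**2 (g(B) = B**2 + B = B + B**2)
z = 73 (z = 57 - (-8)*2 = 57 - 1*(-16) = 57 + 16 = 73)
z*(149 + g(Q)) = 73*(149 - 2*(1 - 2)) = 73*(149 - 2*(-1)) = 73*(149 + 2) = 73*151 = 11023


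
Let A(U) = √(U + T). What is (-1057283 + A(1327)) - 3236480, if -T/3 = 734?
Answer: -4293763 + 5*I*√35 ≈ -4.2938e+6 + 29.58*I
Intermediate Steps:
T = -2202 (T = -3*734 = -2202)
A(U) = √(-2202 + U) (A(U) = √(U - 2202) = √(-2202 + U))
(-1057283 + A(1327)) - 3236480 = (-1057283 + √(-2202 + 1327)) - 3236480 = (-1057283 + √(-875)) - 3236480 = (-1057283 + 5*I*√35) - 3236480 = -4293763 + 5*I*√35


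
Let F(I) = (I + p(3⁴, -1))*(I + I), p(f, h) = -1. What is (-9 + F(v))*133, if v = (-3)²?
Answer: 17955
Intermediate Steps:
v = 9
F(I) = 2*I*(-1 + I) (F(I) = (I - 1)*(I + I) = (-1 + I)*(2*I) = 2*I*(-1 + I))
(-9 + F(v))*133 = (-9 + 2*9*(-1 + 9))*133 = (-9 + 2*9*8)*133 = (-9 + 144)*133 = 135*133 = 17955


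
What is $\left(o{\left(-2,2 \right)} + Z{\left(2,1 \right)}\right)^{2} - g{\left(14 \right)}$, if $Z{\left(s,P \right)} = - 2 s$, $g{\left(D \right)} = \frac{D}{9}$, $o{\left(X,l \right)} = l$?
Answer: $\frac{22}{9} \approx 2.4444$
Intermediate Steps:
$g{\left(D \right)} = \frac{D}{9}$ ($g{\left(D \right)} = D \frac{1}{9} = \frac{D}{9}$)
$\left(o{\left(-2,2 \right)} + Z{\left(2,1 \right)}\right)^{2} - g{\left(14 \right)} = \left(2 - 4\right)^{2} - \frac{1}{9} \cdot 14 = \left(2 - 4\right)^{2} - \frac{14}{9} = \left(-2\right)^{2} - \frac{14}{9} = 4 - \frac{14}{9} = \frac{22}{9}$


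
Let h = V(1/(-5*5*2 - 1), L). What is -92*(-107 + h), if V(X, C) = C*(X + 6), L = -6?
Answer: 223468/17 ≈ 13145.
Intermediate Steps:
V(X, C) = C*(6 + X)
h = -610/17 (h = -6*(6 + 1/(-5*5*2 - 1)) = -6*(6 + 1/(-25*2 - 1)) = -6*(6 + 1/(-50 - 1)) = -6*(6 + 1/(-51)) = -6*(6 - 1/51) = -6*305/51 = -610/17 ≈ -35.882)
-92*(-107 + h) = -92*(-107 - 610/17) = -92*(-2429/17) = 223468/17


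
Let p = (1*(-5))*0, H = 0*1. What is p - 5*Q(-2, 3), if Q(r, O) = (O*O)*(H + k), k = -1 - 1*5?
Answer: 270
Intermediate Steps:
k = -6 (k = -1 - 5 = -6)
H = 0
Q(r, O) = -6*O**2 (Q(r, O) = (O*O)*(0 - 6) = O**2*(-6) = -6*O**2)
p = 0 (p = -5*0 = 0)
p - 5*Q(-2, 3) = 0 - (-30)*3**2 = 0 - (-30)*9 = 0 - 5*(-54) = 0 + 270 = 270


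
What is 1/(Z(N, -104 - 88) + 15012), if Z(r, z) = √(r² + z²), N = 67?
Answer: 15012/225318791 - √41353/225318791 ≈ 6.5723e-5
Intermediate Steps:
1/(Z(N, -104 - 88) + 15012) = 1/(√(67² + (-104 - 88)²) + 15012) = 1/(√(4489 + (-192)²) + 15012) = 1/(√(4489 + 36864) + 15012) = 1/(√41353 + 15012) = 1/(15012 + √41353)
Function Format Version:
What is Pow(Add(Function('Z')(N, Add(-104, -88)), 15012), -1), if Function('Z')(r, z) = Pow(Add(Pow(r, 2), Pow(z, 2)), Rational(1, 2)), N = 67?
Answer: Add(Rational(15012, 225318791), Mul(Rational(-1, 225318791), Pow(41353, Rational(1, 2)))) ≈ 6.5723e-5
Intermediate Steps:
Pow(Add(Function('Z')(N, Add(-104, -88)), 15012), -1) = Pow(Add(Pow(Add(Pow(67, 2), Pow(Add(-104, -88), 2)), Rational(1, 2)), 15012), -1) = Pow(Add(Pow(Add(4489, Pow(-192, 2)), Rational(1, 2)), 15012), -1) = Pow(Add(Pow(Add(4489, 36864), Rational(1, 2)), 15012), -1) = Pow(Add(Pow(41353, Rational(1, 2)), 15012), -1) = Pow(Add(15012, Pow(41353, Rational(1, 2))), -1)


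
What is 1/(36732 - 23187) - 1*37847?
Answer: -512637614/13545 ≈ -37847.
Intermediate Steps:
1/(36732 - 23187) - 1*37847 = 1/13545 - 37847 = -512637614/13545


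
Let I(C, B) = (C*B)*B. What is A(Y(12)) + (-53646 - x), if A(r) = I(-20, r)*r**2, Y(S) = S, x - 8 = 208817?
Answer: -677191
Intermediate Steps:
x = 208825 (x = 8 + 208817 = 208825)
I(C, B) = C*B**2 (I(C, B) = (B*C)*B = C*B**2)
A(r) = -20*r**4 (A(r) = (-20*r**2)*r**2 = -20*r**4)
A(Y(12)) + (-53646 - x) = -20*12**4 + (-53646 - 1*208825) = -20*20736 + (-53646 - 208825) = -414720 - 262471 = -677191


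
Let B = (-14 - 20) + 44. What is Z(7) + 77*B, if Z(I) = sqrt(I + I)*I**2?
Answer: 770 + 49*sqrt(14) ≈ 953.34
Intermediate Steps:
B = 10 (B = -34 + 44 = 10)
Z(I) = sqrt(2)*I**(5/2) (Z(I) = sqrt(2*I)*I**2 = (sqrt(2)*sqrt(I))*I**2 = sqrt(2)*I**(5/2))
Z(7) + 77*B = sqrt(2)*7**(5/2) + 77*10 = sqrt(2)*(49*sqrt(7)) + 770 = 49*sqrt(14) + 770 = 770 + 49*sqrt(14)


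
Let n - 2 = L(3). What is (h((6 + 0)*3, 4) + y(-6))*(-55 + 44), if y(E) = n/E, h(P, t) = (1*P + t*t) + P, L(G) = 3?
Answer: -3377/6 ≈ -562.83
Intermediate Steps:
n = 5 (n = 2 + 3 = 5)
h(P, t) = t² + 2*P (h(P, t) = (P + t²) + P = t² + 2*P)
y(E) = 5/E
(h((6 + 0)*3, 4) + y(-6))*(-55 + 44) = ((4² + 2*((6 + 0)*3)) + 5/(-6))*(-55 + 44) = ((16 + 2*(6*3)) + 5*(-⅙))*(-11) = ((16 + 2*18) - ⅚)*(-11) = ((16 + 36) - ⅚)*(-11) = (52 - ⅚)*(-11) = (307/6)*(-11) = -3377/6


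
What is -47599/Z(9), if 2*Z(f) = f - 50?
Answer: 95198/41 ≈ 2321.9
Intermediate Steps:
Z(f) = -25 + f/2 (Z(f) = (f - 50)/2 = (-50 + f)/2 = -25 + f/2)
-47599/Z(9) = -47599/(-25 + (1/2)*9) = -47599/(-25 + 9/2) = -47599/(-41/2) = -47599*(-2/41) = 95198/41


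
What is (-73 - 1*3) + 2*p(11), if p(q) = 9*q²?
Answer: 2102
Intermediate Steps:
(-73 - 1*3) + 2*p(11) = (-73 - 1*3) + 2*(9*11²) = (-73 - 3) + 2*(9*121) = -76 + 2*1089 = -76 + 2178 = 2102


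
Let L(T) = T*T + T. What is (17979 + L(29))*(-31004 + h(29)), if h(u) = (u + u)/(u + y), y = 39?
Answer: -19868862843/34 ≈ -5.8438e+8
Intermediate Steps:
h(u) = 2*u/(39 + u) (h(u) = (u + u)/(u + 39) = (2*u)/(39 + u) = 2*u/(39 + u))
L(T) = T + T² (L(T) = T² + T = T + T²)
(17979 + L(29))*(-31004 + h(29)) = (17979 + 29*(1 + 29))*(-31004 + 2*29/(39 + 29)) = (17979 + 29*30)*(-31004 + 2*29/68) = (17979 + 870)*(-31004 + 2*29*(1/68)) = 18849*(-31004 + 29/34) = 18849*(-1054107/34) = -19868862843/34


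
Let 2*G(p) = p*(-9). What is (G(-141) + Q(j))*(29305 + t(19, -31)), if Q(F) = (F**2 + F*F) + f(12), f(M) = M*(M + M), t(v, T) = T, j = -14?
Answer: 38480673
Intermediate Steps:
f(M) = 2*M**2 (f(M) = M*(2*M) = 2*M**2)
G(p) = -9*p/2 (G(p) = (p*(-9))/2 = (-9*p)/2 = -9*p/2)
Q(F) = 288 + 2*F**2 (Q(F) = (F**2 + F*F) + 2*12**2 = (F**2 + F**2) + 2*144 = 2*F**2 + 288 = 288 + 2*F**2)
(G(-141) + Q(j))*(29305 + t(19, -31)) = (-9/2*(-141) + (288 + 2*(-14)**2))*(29305 - 31) = (1269/2 + (288 + 2*196))*29274 = (1269/2 + (288 + 392))*29274 = (1269/2 + 680)*29274 = (2629/2)*29274 = 38480673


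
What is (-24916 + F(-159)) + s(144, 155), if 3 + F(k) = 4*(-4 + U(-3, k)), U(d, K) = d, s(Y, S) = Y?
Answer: -24803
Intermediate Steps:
F(k) = -31 (F(k) = -3 + 4*(-4 - 3) = -3 + 4*(-7) = -3 - 28 = -31)
(-24916 + F(-159)) + s(144, 155) = (-24916 - 31) + 144 = -24947 + 144 = -24803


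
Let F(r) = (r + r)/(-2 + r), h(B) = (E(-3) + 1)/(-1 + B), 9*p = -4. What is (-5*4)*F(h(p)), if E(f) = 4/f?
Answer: 120/23 ≈ 5.2174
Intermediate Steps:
p = -4/9 (p = (⅑)*(-4) = -4/9 ≈ -0.44444)
h(B) = -1/(3*(-1 + B)) (h(B) = (4/(-3) + 1)/(-1 + B) = (4*(-⅓) + 1)/(-1 + B) = (-4/3 + 1)/(-1 + B) = -1/(3*(-1 + B)))
F(r) = 2*r/(-2 + r) (F(r) = (2*r)/(-2 + r) = 2*r/(-2 + r))
(-5*4)*F(h(p)) = (-5*4)*(2*(-1/(-3 + 3*(-4/9)))/(-2 - 1/(-3 + 3*(-4/9)))) = -40*(-1/(-3 - 4/3))/(-2 - 1/(-3 - 4/3)) = -40*(-1/(-13/3))/(-2 - 1/(-13/3)) = -40*(-1*(-3/13))/(-2 - 1*(-3/13)) = -40*3/(13*(-2 + 3/13)) = -40*3/(13*(-23/13)) = -40*3*(-13)/(13*23) = -20*(-6/23) = 120/23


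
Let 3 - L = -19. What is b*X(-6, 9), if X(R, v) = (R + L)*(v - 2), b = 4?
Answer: 448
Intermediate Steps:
L = 22 (L = 3 - 1*(-19) = 3 + 19 = 22)
X(R, v) = (-2 + v)*(22 + R) (X(R, v) = (R + 22)*(v - 2) = (22 + R)*(-2 + v) = (-2 + v)*(22 + R))
b*X(-6, 9) = 4*(-44 - 2*(-6) + 22*9 - 6*9) = 4*(-44 + 12 + 198 - 54) = 4*112 = 448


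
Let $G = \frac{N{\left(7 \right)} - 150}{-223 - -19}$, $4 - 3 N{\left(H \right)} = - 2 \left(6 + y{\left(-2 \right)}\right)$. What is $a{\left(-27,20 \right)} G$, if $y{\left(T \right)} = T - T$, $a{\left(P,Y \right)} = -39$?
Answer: $- \frac{2821}{102} \approx -27.657$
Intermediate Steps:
$y{\left(T \right)} = 0$
$N{\left(H \right)} = \frac{16}{3}$ ($N{\left(H \right)} = \frac{4}{3} - \frac{\left(-2\right) \left(6 + 0\right)}{3} = \frac{4}{3} - \frac{\left(-2\right) 6}{3} = \frac{4}{3} - -4 = \frac{4}{3} + 4 = \frac{16}{3}$)
$G = \frac{217}{306}$ ($G = \frac{\frac{16}{3} - 150}{-223 - -19} = - \frac{434}{3 \left(-223 + 19\right)} = - \frac{434}{3 \left(-204\right)} = \left(- \frac{434}{3}\right) \left(- \frac{1}{204}\right) = \frac{217}{306} \approx 0.70915$)
$a{\left(-27,20 \right)} G = \left(-39\right) \frac{217}{306} = - \frac{2821}{102}$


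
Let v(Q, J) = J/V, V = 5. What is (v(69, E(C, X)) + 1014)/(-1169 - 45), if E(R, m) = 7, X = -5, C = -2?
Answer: -5077/6070 ≈ -0.83641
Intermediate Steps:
v(Q, J) = J/5
(v(69, E(C, X)) + 1014)/(-1169 - 45) = ((⅕)*7 + 1014)/(-1169 - 45) = (7/5 + 1014)/(-1214) = (5077/5)*(-1/1214) = -5077/6070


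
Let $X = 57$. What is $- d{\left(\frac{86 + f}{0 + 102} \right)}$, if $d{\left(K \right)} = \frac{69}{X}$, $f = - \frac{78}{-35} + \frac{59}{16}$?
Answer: $- \frac{23}{19} \approx -1.2105$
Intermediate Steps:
$f = \frac{3313}{560}$ ($f = \left(-78\right) \left(- \frac{1}{35}\right) + 59 \cdot \frac{1}{16} = \frac{78}{35} + \frac{59}{16} = \frac{3313}{560} \approx 5.9161$)
$d{\left(K \right)} = \frac{23}{19}$ ($d{\left(K \right)} = \frac{69}{57} = 69 \cdot \frac{1}{57} = \frac{23}{19}$)
$- d{\left(\frac{86 + f}{0 + 102} \right)} = \left(-1\right) \frac{23}{19} = - \frac{23}{19}$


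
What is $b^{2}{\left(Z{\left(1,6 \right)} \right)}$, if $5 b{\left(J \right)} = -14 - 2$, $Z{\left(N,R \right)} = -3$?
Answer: $\frac{256}{25} \approx 10.24$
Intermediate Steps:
$b{\left(J \right)} = - \frac{16}{5}$ ($b{\left(J \right)} = \frac{-14 - 2}{5} = \frac{1}{5} \left(-16\right) = - \frac{16}{5}$)
$b^{2}{\left(Z{\left(1,6 \right)} \right)} = \left(- \frac{16}{5}\right)^{2} = \frac{256}{25}$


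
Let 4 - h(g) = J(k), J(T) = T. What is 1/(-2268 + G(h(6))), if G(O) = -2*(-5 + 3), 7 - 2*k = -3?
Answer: -1/2264 ≈ -0.00044170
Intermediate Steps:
k = 5 (k = 7/2 - ½*(-3) = 7/2 + 3/2 = 5)
h(g) = -1 (h(g) = 4 - 1*5 = 4 - 5 = -1)
G(O) = 4 (G(O) = -2*(-2) = 4)
1/(-2268 + G(h(6))) = 1/(-2268 + 4) = 1/(-2264) = -1/2264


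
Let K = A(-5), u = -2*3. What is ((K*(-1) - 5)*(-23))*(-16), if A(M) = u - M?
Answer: -1472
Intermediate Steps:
u = -6
A(M) = -6 - M
K = -1 (K = -6 - 1*(-5) = -6 + 5 = -1)
((K*(-1) - 5)*(-23))*(-16) = ((-1*(-1) - 5)*(-23))*(-16) = ((1 - 5)*(-23))*(-16) = -4*(-23)*(-16) = 92*(-16) = -1472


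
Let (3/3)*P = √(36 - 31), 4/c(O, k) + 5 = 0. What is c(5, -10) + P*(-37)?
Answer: -⅘ - 37*√5 ≈ -83.535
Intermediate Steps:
c(O, k) = -⅘ (c(O, k) = 4/(-5 + 0) = 4/(-5) = 4*(-⅕) = -⅘)
P = √5 (P = √(36 - 31) = √5 ≈ 2.2361)
c(5, -10) + P*(-37) = -⅘ + √5*(-37) = -⅘ - 37*√5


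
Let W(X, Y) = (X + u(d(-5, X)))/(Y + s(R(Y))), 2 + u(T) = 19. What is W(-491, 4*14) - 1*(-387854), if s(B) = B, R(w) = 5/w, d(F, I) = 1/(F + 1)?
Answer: 406074290/1047 ≈ 3.8785e+5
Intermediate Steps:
d(F, I) = 1/(1 + F)
u(T) = 17 (u(T) = -2 + 19 = 17)
W(X, Y) = (17 + X)/(Y + 5/Y) (W(X, Y) = (X + 17)/(Y + 5/Y) = (17 + X)/(Y + 5/Y))
W(-491, 4*14) - 1*(-387854) = (4*14)*(17 - 491)/(5 + (4*14)²) - 1*(-387854) = 56*(-474)/(5 + 56²) + 387854 = 56*(-474)/(5 + 3136) + 387854 = 56*(-474)/3141 + 387854 = 56*(1/3141)*(-474) + 387854 = -8848/1047 + 387854 = 406074290/1047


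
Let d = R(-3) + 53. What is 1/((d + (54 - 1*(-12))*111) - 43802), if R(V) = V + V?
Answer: -1/36429 ≈ -2.7451e-5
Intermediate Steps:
R(V) = 2*V
d = 47 (d = 2*(-3) + 53 = -6 + 53 = 47)
1/((d + (54 - 1*(-12))*111) - 43802) = 1/((47 + (54 - 1*(-12))*111) - 43802) = 1/((47 + (54 + 12)*111) - 43802) = 1/((47 + 66*111) - 43802) = 1/((47 + 7326) - 43802) = 1/(7373 - 43802) = 1/(-36429) = -1/36429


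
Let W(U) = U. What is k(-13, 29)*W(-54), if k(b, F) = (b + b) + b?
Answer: 2106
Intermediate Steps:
k(b, F) = 3*b (k(b, F) = 2*b + b = 3*b)
k(-13, 29)*W(-54) = (3*(-13))*(-54) = -39*(-54) = 2106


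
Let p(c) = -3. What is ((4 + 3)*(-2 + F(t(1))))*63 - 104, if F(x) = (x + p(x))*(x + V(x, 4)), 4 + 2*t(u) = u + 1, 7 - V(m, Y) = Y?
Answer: -4514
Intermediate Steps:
V(m, Y) = 7 - Y
t(u) = -3/2 + u/2 (t(u) = -2 + (u + 1)/2 = -2 + (1 + u)/2 = -2 + (1/2 + u/2) = -3/2 + u/2)
F(x) = (-3 + x)*(3 + x) (F(x) = (x - 3)*(x + (7 - 1*4)) = (-3 + x)*(x + (7 - 4)) = (-3 + x)*(x + 3) = (-3 + x)*(3 + x))
((4 + 3)*(-2 + F(t(1))))*63 - 104 = ((4 + 3)*(-2 + (-9 + (-3/2 + (1/2)*1)**2)))*63 - 104 = (7*(-2 + (-9 + (-3/2 + 1/2)**2)))*63 - 104 = (7*(-2 + (-9 + (-1)**2)))*63 - 104 = (7*(-2 + (-9 + 1)))*63 - 104 = (7*(-2 - 8))*63 - 104 = (7*(-10))*63 - 104 = -70*63 - 104 = -4410 - 104 = -4514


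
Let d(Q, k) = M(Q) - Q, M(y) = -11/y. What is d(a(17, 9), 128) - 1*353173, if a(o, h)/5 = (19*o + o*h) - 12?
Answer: -824743771/2320 ≈ -3.5549e+5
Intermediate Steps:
a(o, h) = -60 + 95*o + 5*h*o (a(o, h) = 5*((19*o + o*h) - 12) = 5*((19*o + h*o) - 12) = 5*(-12 + 19*o + h*o) = -60 + 95*o + 5*h*o)
d(Q, k) = -Q - 11/Q (d(Q, k) = -11/Q - Q = -Q - 11/Q)
d(a(17, 9), 128) - 1*353173 = (-(-60 + 95*17 + 5*9*17) - 11/(-60 + 95*17 + 5*9*17)) - 1*353173 = (-(-60 + 1615 + 765) - 11/(-60 + 1615 + 765)) - 353173 = (-1*2320 - 11/2320) - 353173 = (-2320 - 11*1/2320) - 353173 = (-2320 - 11/2320) - 353173 = -5382411/2320 - 353173 = -824743771/2320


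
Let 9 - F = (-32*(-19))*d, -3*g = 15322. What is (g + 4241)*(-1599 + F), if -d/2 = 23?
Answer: -68556422/3 ≈ -2.2852e+7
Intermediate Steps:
g = -15322/3 (g = -1/3*15322 = -15322/3 ≈ -5107.3)
d = -46 (d = -2*23 = -46)
F = 27977 (F = 9 - (-32*(-19))*(-46) = 9 - 608*(-46) = 9 - 1*(-27968) = 9 + 27968 = 27977)
(g + 4241)*(-1599 + F) = (-15322/3 + 4241)*(-1599 + 27977) = -2599/3*26378 = -68556422/3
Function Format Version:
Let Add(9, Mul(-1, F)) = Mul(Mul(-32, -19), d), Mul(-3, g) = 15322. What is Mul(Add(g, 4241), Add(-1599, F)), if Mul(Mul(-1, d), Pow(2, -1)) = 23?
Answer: Rational(-68556422, 3) ≈ -2.2852e+7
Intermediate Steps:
g = Rational(-15322, 3) (g = Mul(Rational(-1, 3), 15322) = Rational(-15322, 3) ≈ -5107.3)
d = -46 (d = Mul(-2, 23) = -46)
F = 27977 (F = Add(9, Mul(-1, Mul(Mul(-32, -19), -46))) = Add(9, Mul(-1, Mul(608, -46))) = Add(9, Mul(-1, -27968)) = Add(9, 27968) = 27977)
Mul(Add(g, 4241), Add(-1599, F)) = Mul(Add(Rational(-15322, 3), 4241), Add(-1599, 27977)) = Mul(Rational(-2599, 3), 26378) = Rational(-68556422, 3)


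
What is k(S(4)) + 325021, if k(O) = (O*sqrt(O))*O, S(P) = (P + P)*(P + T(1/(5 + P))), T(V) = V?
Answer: 325021 + 175232*sqrt(74)/243 ≈ 3.3122e+5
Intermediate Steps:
S(P) = 2*P*(P + 1/(5 + P)) (S(P) = (P + P)*(P + 1/(5 + P)) = (2*P)*(P + 1/(5 + P)) = 2*P*(P + 1/(5 + P)))
k(O) = O**(5/2) (k(O) = O**(3/2)*O = O**(5/2))
k(S(4)) + 325021 = (2*4*(1 + 4*(5 + 4))/(5 + 4))**(5/2) + 325021 = (2*4*(1 + 4*9)/9)**(5/2) + 325021 = (2*4*(1/9)*(1 + 36))**(5/2) + 325021 = (2*4*(1/9)*37)**(5/2) + 325021 = (296/9)**(5/2) + 325021 = 175232*sqrt(74)/243 + 325021 = 325021 + 175232*sqrt(74)/243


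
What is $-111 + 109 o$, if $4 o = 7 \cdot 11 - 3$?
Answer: $\frac{3811}{2} \approx 1905.5$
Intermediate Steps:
$o = \frac{37}{2}$ ($o = \frac{7 \cdot 11 - 3}{4} = \frac{77 - 3}{4} = \frac{1}{4} \cdot 74 = \frac{37}{2} \approx 18.5$)
$-111 + 109 o = -111 + 109 \cdot \frac{37}{2} = -111 + \frac{4033}{2} = \frac{3811}{2}$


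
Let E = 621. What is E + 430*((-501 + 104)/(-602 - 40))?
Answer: 284696/321 ≈ 886.90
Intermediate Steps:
E + 430*((-501 + 104)/(-602 - 40)) = 621 + 430*((-501 + 104)/(-602 - 40)) = 621 + 430*(-397/(-642)) = 621 + 430*(-397*(-1/642)) = 621 + 430*(397/642) = 621 + 85355/321 = 284696/321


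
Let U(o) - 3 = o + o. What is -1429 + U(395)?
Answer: -636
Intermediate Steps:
U(o) = 3 + 2*o (U(o) = 3 + (o + o) = 3 + 2*o)
-1429 + U(395) = -1429 + (3 + 2*395) = -1429 + (3 + 790) = -1429 + 793 = -636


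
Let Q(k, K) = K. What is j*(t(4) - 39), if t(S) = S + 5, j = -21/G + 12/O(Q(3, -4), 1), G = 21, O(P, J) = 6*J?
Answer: -30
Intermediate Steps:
j = 1 (j = -21/21 + 12/((6*1)) = -21*1/21 + 12/6 = -1 + 12*(⅙) = -1 + 2 = 1)
t(S) = 5 + S
j*(t(4) - 39) = 1*((5 + 4) - 39) = 1*(9 - 39) = 1*(-30) = -30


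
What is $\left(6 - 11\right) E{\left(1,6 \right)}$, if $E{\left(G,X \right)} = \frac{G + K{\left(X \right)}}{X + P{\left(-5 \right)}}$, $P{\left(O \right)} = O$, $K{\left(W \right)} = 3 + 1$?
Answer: $-25$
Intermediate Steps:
$K{\left(W \right)} = 4$
$E{\left(G,X \right)} = \frac{4 + G}{-5 + X}$ ($E{\left(G,X \right)} = \frac{G + 4}{X - 5} = \frac{4 + G}{-5 + X}$)
$\left(6 - 11\right) E{\left(1,6 \right)} = \left(6 - 11\right) \frac{4 + 1}{-5 + 6} = - 5 \cdot 1^{-1} \cdot 5 = - 5 \cdot 1 \cdot 5 = \left(-5\right) 5 = -25$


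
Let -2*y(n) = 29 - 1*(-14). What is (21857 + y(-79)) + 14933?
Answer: 73537/2 ≈ 36769.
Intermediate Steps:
y(n) = -43/2 (y(n) = -(29 - 1*(-14))/2 = -(29 + 14)/2 = -½*43 = -43/2)
(21857 + y(-79)) + 14933 = (21857 - 43/2) + 14933 = 43671/2 + 14933 = 73537/2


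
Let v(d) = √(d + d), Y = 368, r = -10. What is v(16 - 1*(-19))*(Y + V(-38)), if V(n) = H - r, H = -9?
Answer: 369*√70 ≈ 3087.3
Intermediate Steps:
V(n) = 1 (V(n) = -9 - 1*(-10) = -9 + 10 = 1)
v(d) = √2*√d (v(d) = √(2*d) = √2*√d)
v(16 - 1*(-19))*(Y + V(-38)) = (√2*√(16 - 1*(-19)))*(368 + 1) = (√2*√(16 + 19))*369 = (√2*√35)*369 = √70*369 = 369*√70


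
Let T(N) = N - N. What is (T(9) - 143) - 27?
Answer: -170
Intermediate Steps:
T(N) = 0
(T(9) - 143) - 27 = (0 - 143) - 27 = -143 - 27 = -170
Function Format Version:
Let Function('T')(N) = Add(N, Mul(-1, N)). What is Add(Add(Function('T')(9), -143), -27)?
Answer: -170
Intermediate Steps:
Function('T')(N) = 0
Add(Add(Function('T')(9), -143), -27) = Add(Add(0, -143), -27) = Add(-143, -27) = -170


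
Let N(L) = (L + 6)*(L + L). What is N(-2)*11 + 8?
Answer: -168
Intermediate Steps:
N(L) = 2*L*(6 + L) (N(L) = (6 + L)*(2*L) = 2*L*(6 + L))
N(-2)*11 + 8 = (2*(-2)*(6 - 2))*11 + 8 = (2*(-2)*4)*11 + 8 = -16*11 + 8 = -176 + 8 = -168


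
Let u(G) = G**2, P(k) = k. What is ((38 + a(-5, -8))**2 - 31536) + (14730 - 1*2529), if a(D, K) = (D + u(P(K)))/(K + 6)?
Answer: -77051/4 ≈ -19263.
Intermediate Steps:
a(D, K) = (D + K**2)/(6 + K) (a(D, K) = (D + K**2)/(K + 6) = (D + K**2)/(6 + K))
((38 + a(-5, -8))**2 - 31536) + (14730 - 1*2529) = ((38 + (-5 + (-8)**2)/(6 - 8))**2 - 31536) + (14730 - 1*2529) = ((38 + (-5 + 64)/(-2))**2 - 31536) + (14730 - 2529) = ((38 - 1/2*59)**2 - 31536) + 12201 = ((38 - 59/2)**2 - 31536) + 12201 = ((17/2)**2 - 31536) + 12201 = (289/4 - 31536) + 12201 = -125855/4 + 12201 = -77051/4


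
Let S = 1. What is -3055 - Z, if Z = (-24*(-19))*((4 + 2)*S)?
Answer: -5791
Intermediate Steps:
Z = 2736 (Z = (-24*(-19))*((4 + 2)*1) = 456*(6*1) = 456*6 = 2736)
-3055 - Z = -3055 - 1*2736 = -3055 - 2736 = -5791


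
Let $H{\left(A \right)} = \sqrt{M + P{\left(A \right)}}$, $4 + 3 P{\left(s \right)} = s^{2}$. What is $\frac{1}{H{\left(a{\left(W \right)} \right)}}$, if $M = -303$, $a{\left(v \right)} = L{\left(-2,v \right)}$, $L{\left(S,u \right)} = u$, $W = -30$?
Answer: $- \frac{i \sqrt{39}}{13} \approx - 0.48038 i$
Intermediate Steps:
$P{\left(s \right)} = - \frac{4}{3} + \frac{s^{2}}{3}$
$a{\left(v \right)} = v$
$H{\left(A \right)} = \sqrt{- \frac{913}{3} + \frac{A^{2}}{3}}$ ($H{\left(A \right)} = \sqrt{-303 + \left(- \frac{4}{3} + \frac{A^{2}}{3}\right)} = \sqrt{- \frac{913}{3} + \frac{A^{2}}{3}}$)
$\frac{1}{H{\left(a{\left(W \right)} \right)}} = \frac{1}{\frac{1}{3} \sqrt{-2739 + 3 \left(-30\right)^{2}}} = \frac{1}{\frac{1}{3} \sqrt{-2739 + 3 \cdot 900}} = \frac{1}{\frac{1}{3} \sqrt{-2739 + 2700}} = \frac{1}{\frac{1}{3} \sqrt{-39}} = \frac{1}{\frac{1}{3} i \sqrt{39}} = - \frac{i \sqrt{39}}{13}$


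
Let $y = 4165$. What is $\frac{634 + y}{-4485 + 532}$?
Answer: $- \frac{4799}{3953} \approx -1.214$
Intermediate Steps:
$\frac{634 + y}{-4485 + 532} = \frac{634 + 4165}{-4485 + 532} = \frac{4799}{-3953} = 4799 \left(- \frac{1}{3953}\right) = - \frac{4799}{3953}$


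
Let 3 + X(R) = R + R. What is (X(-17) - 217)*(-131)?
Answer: 33274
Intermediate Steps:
X(R) = -3 + 2*R (X(R) = -3 + (R + R) = -3 + 2*R)
(X(-17) - 217)*(-131) = ((-3 + 2*(-17)) - 217)*(-131) = ((-3 - 34) - 217)*(-131) = (-37 - 217)*(-131) = -254*(-131) = 33274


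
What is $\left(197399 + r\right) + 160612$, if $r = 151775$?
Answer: $509786$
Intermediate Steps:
$\left(197399 + r\right) + 160612 = \left(197399 + 151775\right) + 160612 = 349174 + 160612 = 509786$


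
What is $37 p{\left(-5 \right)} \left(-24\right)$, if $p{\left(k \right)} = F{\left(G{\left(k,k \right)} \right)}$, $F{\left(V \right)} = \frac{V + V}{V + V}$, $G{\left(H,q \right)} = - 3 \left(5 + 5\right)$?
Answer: $-888$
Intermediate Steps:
$G{\left(H,q \right)} = -30$ ($G{\left(H,q \right)} = \left(-3\right) 10 = -30$)
$F{\left(V \right)} = 1$ ($F{\left(V \right)} = \frac{2 V}{2 V} = 2 V \frac{1}{2 V} = 1$)
$p{\left(k \right)} = 1$
$37 p{\left(-5 \right)} \left(-24\right) = 37 \cdot 1 \left(-24\right) = 37 \left(-24\right) = -888$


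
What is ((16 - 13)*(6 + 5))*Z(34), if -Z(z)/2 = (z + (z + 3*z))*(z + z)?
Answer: -762960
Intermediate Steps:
Z(z) = -20*z² (Z(z) = -2*(z + (z + 3*z))*(z + z) = -2*(z + 4*z)*2*z = -2*5*z*2*z = -20*z²)
((16 - 13)*(6 + 5))*Z(34) = ((16 - 13)*(6 + 5))*(-20*34²) = (3*11)*(-20*1156) = 33*(-23120) = -762960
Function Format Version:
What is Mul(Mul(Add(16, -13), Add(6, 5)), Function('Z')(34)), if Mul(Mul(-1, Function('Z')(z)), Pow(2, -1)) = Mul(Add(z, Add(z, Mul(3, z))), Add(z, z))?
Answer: -762960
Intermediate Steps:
Function('Z')(z) = Mul(-20, Pow(z, 2)) (Function('Z')(z) = Mul(-2, Mul(Add(z, Add(z, Mul(3, z))), Add(z, z))) = Mul(-2, Mul(Add(z, Mul(4, z)), Mul(2, z))) = Mul(-2, Mul(Mul(5, z), Mul(2, z))) = Mul(-2, Mul(10, Pow(z, 2))) = Mul(-20, Pow(z, 2)))
Mul(Mul(Add(16, -13), Add(6, 5)), Function('Z')(34)) = Mul(Mul(Add(16, -13), Add(6, 5)), Mul(-20, Pow(34, 2))) = Mul(Mul(3, 11), Mul(-20, 1156)) = Mul(33, -23120) = -762960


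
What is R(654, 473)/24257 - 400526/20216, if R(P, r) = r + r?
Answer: -692602489/35027108 ≈ -19.773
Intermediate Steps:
R(P, r) = 2*r
R(654, 473)/24257 - 400526/20216 = (2*473)/24257 - 400526/20216 = 946*(1/24257) - 400526*1/20216 = 946/24257 - 28609/1444 = -692602489/35027108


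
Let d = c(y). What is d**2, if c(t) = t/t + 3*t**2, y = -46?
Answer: 40309801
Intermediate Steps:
c(t) = 1 + 3*t**2
d = 6349 (d = 1 + 3*(-46)**2 = 1 + 3*2116 = 1 + 6348 = 6349)
d**2 = 6349**2 = 40309801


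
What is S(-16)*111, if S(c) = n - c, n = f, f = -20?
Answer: -444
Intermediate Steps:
n = -20
S(c) = -20 - c
S(-16)*111 = (-20 - 1*(-16))*111 = (-20 + 16)*111 = -4*111 = -444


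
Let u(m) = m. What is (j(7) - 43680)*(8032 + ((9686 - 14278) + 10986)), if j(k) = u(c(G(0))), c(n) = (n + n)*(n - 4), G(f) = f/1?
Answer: -630127680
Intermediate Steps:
G(f) = f (G(f) = f*1 = f)
c(n) = 2*n*(-4 + n) (c(n) = (2*n)*(-4 + n) = 2*n*(-4 + n))
j(k) = 0 (j(k) = 2*0*(-4 + 0) = 2*0*(-4) = 0)
(j(7) - 43680)*(8032 + ((9686 - 14278) + 10986)) = (0 - 43680)*(8032 + ((9686 - 14278) + 10986)) = -43680*(8032 + (-4592 + 10986)) = -43680*(8032 + 6394) = -43680*14426 = -630127680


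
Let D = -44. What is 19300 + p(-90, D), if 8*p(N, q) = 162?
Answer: 77281/4 ≈ 19320.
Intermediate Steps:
p(N, q) = 81/4 (p(N, q) = (1/8)*162 = 81/4)
19300 + p(-90, D) = 19300 + 81/4 = 77281/4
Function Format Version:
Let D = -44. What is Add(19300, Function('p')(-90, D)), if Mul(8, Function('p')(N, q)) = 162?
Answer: Rational(77281, 4) ≈ 19320.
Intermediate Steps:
Function('p')(N, q) = Rational(81, 4) (Function('p')(N, q) = Mul(Rational(1, 8), 162) = Rational(81, 4))
Add(19300, Function('p')(-90, D)) = Add(19300, Rational(81, 4)) = Rational(77281, 4)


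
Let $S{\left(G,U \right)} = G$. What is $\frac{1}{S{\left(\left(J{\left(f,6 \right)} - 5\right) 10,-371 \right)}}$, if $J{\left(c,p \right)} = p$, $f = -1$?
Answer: $\frac{1}{10} \approx 0.1$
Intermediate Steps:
$\frac{1}{S{\left(\left(J{\left(f,6 \right)} - 5\right) 10,-371 \right)}} = \frac{1}{\left(6 - 5\right) 10} = \frac{1}{1 \cdot 10} = \frac{1}{10}$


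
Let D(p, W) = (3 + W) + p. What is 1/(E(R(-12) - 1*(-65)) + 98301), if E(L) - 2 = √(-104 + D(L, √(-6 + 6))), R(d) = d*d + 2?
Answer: 98303/9663479699 - √110/9663479699 ≈ 1.0172e-5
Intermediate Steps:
D(p, W) = 3 + W + p
R(d) = 2 + d² (R(d) = d² + 2 = 2 + d²)
E(L) = 2 + √(-101 + L) (E(L) = 2 + √(-104 + (3 + √(-6 + 6) + L)) = 2 + √(-104 + (3 + √0 + L)) = 2 + √(-104 + (3 + 0 + L)) = 2 + √(-104 + (3 + L)) = 2 + √(-101 + L))
1/(E(R(-12) - 1*(-65)) + 98301) = 1/((2 + √(-101 + ((2 + (-12)²) - 1*(-65)))) + 98301) = 1/((2 + √(-101 + ((2 + 144) + 65))) + 98301) = 1/((2 + √(-101 + (146 + 65))) + 98301) = 1/((2 + √(-101 + 211)) + 98301) = 1/((2 + √110) + 98301) = 1/(98303 + √110)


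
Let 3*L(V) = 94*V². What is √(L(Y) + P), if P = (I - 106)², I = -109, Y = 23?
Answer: √565203/3 ≈ 250.60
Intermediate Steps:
P = 46225 (P = (-109 - 106)² = (-215)² = 46225)
L(V) = 94*V²/3 (L(V) = (94*V²)/3 = 94*V²/3)
√(L(Y) + P) = √((94/3)*23² + 46225) = √((94/3)*529 + 46225) = √(49726/3 + 46225) = √(188401/3) = √565203/3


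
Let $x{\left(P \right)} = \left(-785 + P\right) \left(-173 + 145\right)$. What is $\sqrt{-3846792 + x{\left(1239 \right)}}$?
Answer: $4 i \sqrt{241219} \approx 1964.6 i$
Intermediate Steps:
$x{\left(P \right)} = 21980 - 28 P$ ($x{\left(P \right)} = \left(-785 + P\right) \left(-28\right) = 21980 - 28 P$)
$\sqrt{-3846792 + x{\left(1239 \right)}} = \sqrt{-3846792 + \left(21980 - 34692\right)} = \sqrt{-3846792 - 12712} = \sqrt{-3859504} = 4 i \sqrt{241219}$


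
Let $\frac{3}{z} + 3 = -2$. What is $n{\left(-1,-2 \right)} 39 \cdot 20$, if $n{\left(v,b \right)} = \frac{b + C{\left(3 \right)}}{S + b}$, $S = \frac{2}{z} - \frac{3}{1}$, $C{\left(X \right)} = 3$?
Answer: $- \frac{468}{5} \approx -93.6$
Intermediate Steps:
$z = - \frac{3}{5}$ ($z = \frac{3}{-3 - 2} = \frac{3}{-5} = 3 \left(- \frac{1}{5}\right) = - \frac{3}{5} \approx -0.6$)
$S = - \frac{19}{3}$ ($S = \frac{2}{- \frac{3}{5}} - \frac{3}{1} = 2 \left(- \frac{5}{3}\right) - 3 = - \frac{10}{3} - 3 = - \frac{19}{3} \approx -6.3333$)
$n{\left(v,b \right)} = \frac{3 + b}{- \frac{19}{3} + b}$ ($n{\left(v,b \right)} = \frac{b + 3}{- \frac{19}{3} + b} = \frac{3 + b}{- \frac{19}{3} + b}$)
$n{\left(-1,-2 \right)} 39 \cdot 20 = \frac{3 \left(3 - 2\right)}{-19 + 3 \left(-2\right)} 39 \cdot 20 = 3 \frac{1}{-19 - 6} \cdot 1 \cdot 39 \cdot 20 = 3 \frac{1}{-25} \cdot 1 \cdot 39 \cdot 20 = 3 \left(- \frac{1}{25}\right) 1 \cdot 39 \cdot 20 = \left(- \frac{3}{25}\right) 39 \cdot 20 = \left(- \frac{117}{25}\right) 20 = - \frac{468}{5}$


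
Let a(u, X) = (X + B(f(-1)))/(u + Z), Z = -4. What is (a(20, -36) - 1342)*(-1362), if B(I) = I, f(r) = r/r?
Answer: 14646267/8 ≈ 1.8308e+6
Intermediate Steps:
f(r) = 1
a(u, X) = (1 + X)/(-4 + u) (a(u, X) = (X + 1)/(u - 4) = (1 + X)/(-4 + u))
(a(20, -36) - 1342)*(-1362) = ((1 - 36)/(-4 + 20) - 1342)*(-1362) = (-35/16 - 1342)*(-1362) = -21507/16*(-1362) = 14646267/8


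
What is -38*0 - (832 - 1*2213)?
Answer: 1381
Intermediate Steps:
-38*0 - (832 - 1*2213) = 0 - (832 - 2213) = 0 - 1*(-1381) = 0 + 1381 = 1381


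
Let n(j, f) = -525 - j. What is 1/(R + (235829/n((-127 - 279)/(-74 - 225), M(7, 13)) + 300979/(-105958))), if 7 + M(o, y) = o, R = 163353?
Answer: 537928258/87629653723867 ≈ 6.1387e-6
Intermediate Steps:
M(o, y) = -7 + o
1/(R + (235829/n((-127 - 279)/(-74 - 225), M(7, 13)) + 300979/(-105958))) = 1/(163353 + (235829/(-525 - (-127 - 279)/(-74 - 225)) + 300979/(-105958))) = 1/(163353 + (235829/(-525 - (-406)/(-299)) + 300979*(-1/105958))) = 1/(163353 + (235829/(-525 - (-406)*(-1)/299) - 9709/3418)) = 1/(163353 + (235829/(-525 - 1*406/299) - 9709/3418)) = 1/(163353 + (235829/(-525 - 406/299) - 9709/3418)) = 1/(163353 + (235829/(-157381/299) - 9709/3418)) = 1/(163353 + (235829*(-299/157381) - 9709/3418)) = 1/(163353 + (-70512871/157381 - 9709/3418)) = 1/(163353 - 242541005207/537928258) = 1/(87629653723867/537928258) = 537928258/87629653723867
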